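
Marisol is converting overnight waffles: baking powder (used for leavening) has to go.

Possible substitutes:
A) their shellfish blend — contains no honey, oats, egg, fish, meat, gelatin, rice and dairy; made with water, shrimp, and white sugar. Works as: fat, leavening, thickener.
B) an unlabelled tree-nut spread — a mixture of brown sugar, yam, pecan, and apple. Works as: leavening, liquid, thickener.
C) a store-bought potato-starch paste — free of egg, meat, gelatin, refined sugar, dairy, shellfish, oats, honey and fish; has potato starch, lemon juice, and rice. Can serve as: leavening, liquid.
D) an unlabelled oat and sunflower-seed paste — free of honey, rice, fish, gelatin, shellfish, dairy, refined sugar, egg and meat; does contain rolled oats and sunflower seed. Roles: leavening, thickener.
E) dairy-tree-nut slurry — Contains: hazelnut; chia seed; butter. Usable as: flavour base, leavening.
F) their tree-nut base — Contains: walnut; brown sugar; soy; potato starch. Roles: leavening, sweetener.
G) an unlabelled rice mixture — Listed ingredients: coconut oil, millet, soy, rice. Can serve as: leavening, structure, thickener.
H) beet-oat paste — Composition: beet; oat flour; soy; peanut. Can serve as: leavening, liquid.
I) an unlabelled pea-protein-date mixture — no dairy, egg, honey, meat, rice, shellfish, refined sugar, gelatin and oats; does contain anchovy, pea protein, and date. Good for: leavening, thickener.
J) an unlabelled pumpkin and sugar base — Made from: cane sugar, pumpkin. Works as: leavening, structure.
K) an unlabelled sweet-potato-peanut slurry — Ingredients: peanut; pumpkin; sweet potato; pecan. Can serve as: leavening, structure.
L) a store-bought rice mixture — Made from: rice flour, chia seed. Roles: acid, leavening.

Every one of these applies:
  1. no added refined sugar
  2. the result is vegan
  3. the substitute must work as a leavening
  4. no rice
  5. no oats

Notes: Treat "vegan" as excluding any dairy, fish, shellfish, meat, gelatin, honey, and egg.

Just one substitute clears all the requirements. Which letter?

A: has shrimp, so not vegan; has white sugar, so not no-added-sugar — no
B: has brown sugar, so not no-added-sugar — out
C: has rice, so not rice-free — out
D: has rolled oats, so not oat-free — out
E: has butter, so not vegan — no
F: has brown sugar, so not no-added-sugar — no
G: has rice, so not rice-free — reject
H: has oat flour, so not oat-free — reject
I: has anchovy, so not vegan — out
J: has cane sugar, so not no-added-sugar — reject
K: peanut and pecan etc. — none of it excluded — OK
L: has rice flour, so not rice-free — out

K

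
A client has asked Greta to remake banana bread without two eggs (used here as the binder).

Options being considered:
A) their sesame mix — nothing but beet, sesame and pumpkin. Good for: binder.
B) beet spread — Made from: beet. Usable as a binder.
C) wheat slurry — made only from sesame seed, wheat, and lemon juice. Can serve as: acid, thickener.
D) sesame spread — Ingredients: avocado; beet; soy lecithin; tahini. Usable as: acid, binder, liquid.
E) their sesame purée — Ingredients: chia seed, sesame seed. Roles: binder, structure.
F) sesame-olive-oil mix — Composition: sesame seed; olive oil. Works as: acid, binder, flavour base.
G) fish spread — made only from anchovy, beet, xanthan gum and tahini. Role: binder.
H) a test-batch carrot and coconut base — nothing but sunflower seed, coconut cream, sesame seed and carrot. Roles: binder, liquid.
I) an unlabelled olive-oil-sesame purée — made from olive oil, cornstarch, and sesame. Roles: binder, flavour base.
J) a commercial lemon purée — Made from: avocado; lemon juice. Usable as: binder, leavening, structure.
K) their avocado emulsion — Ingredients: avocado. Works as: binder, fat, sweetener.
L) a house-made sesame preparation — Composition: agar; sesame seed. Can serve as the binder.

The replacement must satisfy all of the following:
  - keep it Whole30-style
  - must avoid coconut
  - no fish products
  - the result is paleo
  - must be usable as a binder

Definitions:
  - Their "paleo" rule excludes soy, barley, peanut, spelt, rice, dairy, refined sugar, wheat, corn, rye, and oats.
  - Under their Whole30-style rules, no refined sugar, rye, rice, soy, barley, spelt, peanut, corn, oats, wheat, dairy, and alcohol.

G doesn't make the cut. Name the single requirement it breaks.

fish-free

usable as a binder: satisfied
paleo: satisfied
Whole30-style: satisfied
fish-free: has anchovy — fails
coconut-free: satisfied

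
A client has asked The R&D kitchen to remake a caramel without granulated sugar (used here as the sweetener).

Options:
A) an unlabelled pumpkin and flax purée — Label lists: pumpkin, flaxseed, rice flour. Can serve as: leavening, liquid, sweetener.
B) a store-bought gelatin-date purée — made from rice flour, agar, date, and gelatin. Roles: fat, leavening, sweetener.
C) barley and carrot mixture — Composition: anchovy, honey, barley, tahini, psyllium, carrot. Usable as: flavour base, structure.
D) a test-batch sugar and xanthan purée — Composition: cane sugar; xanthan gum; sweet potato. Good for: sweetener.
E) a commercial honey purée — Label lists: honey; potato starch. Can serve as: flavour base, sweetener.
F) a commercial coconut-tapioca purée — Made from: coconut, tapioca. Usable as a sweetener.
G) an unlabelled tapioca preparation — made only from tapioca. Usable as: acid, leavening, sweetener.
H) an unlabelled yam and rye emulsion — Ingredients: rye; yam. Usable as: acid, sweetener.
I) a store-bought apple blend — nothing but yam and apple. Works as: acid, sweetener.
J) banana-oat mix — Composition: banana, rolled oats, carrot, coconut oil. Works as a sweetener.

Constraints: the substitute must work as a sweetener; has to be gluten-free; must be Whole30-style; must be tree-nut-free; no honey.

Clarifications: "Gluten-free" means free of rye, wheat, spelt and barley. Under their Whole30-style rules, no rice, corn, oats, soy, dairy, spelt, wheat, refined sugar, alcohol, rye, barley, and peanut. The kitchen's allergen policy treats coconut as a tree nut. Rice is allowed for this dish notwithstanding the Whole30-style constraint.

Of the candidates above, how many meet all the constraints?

4

A: rice is permitted under the Whole30-style carve-out; nothing else excluded — valid
B: rice is permitted under the Whole30-style carve-out; nothing else excluded — OK
C: not usable as a sweetener; has barley, so not gluten-free (and 2 more) — no
D: has cane sugar, so not Whole30-style — out
E: has honey, so not honey-free — reject
F: has coconut, so not tree-nut-free — reject
G: works as a sweetener, tree-nut-free, gluten-free — OK
H: has rye, so not gluten-free; has rye, so not Whole30-style — out
I: only apple and yam; none excluded — keep
J: has rolled oats, so not Whole30-style; has coconut oil, so not tree-nut-free — out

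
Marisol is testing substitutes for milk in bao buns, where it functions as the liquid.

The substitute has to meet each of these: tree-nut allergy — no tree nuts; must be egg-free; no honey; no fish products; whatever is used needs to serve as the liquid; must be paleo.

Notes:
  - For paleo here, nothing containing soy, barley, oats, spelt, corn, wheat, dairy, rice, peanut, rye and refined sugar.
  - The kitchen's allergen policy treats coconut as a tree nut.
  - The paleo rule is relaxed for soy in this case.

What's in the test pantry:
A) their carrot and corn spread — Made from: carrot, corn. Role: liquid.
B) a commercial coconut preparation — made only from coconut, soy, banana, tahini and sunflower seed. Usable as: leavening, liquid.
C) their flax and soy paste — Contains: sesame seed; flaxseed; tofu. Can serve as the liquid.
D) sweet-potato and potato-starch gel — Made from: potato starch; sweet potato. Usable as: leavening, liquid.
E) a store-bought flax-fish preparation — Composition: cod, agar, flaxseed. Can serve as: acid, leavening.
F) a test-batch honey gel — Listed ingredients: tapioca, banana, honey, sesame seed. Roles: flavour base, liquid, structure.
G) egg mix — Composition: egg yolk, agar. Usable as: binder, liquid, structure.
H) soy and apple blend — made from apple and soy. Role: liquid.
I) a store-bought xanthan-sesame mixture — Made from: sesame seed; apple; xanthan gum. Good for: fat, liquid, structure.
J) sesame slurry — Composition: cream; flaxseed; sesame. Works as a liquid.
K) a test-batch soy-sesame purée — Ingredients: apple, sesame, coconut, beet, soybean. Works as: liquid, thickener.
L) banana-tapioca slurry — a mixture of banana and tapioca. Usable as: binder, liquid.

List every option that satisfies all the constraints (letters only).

C, D, H, I, L

A: has corn, so not paleo — no
B: has coconut, so not tree-nut-free — no
C: soy is permitted under the paleo carve-out; nothing else excluded — valid
D: all constraints satisfied — keep
E: not usable as a liquid; has cod, so not fish-free — out
F: has honey, so not honey-free — reject
G: has egg yolk, so not egg-free — out
H: soy is permitted under the paleo carve-out; nothing else excluded — valid
I: only sesame seed, xanthan gum, and apple; none excluded — keep
J: has cream, so not paleo — out
K: has coconut, so not tree-nut-free — reject
L: nothing on the exclusion list — OK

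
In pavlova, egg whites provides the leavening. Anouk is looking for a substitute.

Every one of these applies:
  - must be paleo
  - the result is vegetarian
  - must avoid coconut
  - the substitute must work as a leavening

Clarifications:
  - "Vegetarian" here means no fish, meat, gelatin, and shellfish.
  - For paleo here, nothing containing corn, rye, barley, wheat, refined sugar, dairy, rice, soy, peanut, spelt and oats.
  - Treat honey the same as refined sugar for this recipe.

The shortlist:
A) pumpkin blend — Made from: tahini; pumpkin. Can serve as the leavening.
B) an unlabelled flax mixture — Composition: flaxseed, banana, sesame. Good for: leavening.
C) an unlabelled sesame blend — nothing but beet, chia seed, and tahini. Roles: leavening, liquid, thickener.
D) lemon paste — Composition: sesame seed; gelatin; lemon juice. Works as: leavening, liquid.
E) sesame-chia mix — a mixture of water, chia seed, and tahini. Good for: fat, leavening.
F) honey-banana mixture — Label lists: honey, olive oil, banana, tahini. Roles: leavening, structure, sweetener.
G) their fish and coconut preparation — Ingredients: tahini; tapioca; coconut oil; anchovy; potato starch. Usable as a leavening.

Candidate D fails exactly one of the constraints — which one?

vegetarian

usable as a leavening: satisfied
vegetarian: has gelatin — fails
paleo: satisfied
coconut-free: satisfied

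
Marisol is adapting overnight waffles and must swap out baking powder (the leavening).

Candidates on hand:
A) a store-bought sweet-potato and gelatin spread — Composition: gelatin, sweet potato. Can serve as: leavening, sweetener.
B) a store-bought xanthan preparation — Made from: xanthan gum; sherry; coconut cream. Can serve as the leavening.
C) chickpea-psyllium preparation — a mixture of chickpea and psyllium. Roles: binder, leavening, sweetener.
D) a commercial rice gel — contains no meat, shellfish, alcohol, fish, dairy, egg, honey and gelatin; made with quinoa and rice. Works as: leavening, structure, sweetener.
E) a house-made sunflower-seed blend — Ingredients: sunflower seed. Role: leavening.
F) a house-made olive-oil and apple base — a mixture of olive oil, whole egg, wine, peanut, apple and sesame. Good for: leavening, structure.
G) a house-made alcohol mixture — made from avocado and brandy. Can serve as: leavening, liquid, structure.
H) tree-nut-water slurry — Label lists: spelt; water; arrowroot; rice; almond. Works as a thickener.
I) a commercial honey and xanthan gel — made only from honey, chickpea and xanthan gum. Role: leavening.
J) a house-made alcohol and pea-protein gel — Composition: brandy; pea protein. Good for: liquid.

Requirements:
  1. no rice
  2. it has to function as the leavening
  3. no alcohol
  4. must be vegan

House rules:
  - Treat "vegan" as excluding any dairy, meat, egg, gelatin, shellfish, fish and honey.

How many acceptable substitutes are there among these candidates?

A: has gelatin, so not vegan — no
B: has sherry, so not alcohol-free — out
C: nothing on the exclusion list — keep
D: has rice, so not rice-free — no
E: only sunflower seed; none excluded — OK
F: has whole egg, so not vegan; has wine, so not alcohol-free — out
G: has brandy, so not alcohol-free — no
H: not usable as a leavening; has rice, so not rice-free — reject
I: has honey, so not vegan — no
J: not usable as a leavening; has brandy, so not alcohol-free — reject

2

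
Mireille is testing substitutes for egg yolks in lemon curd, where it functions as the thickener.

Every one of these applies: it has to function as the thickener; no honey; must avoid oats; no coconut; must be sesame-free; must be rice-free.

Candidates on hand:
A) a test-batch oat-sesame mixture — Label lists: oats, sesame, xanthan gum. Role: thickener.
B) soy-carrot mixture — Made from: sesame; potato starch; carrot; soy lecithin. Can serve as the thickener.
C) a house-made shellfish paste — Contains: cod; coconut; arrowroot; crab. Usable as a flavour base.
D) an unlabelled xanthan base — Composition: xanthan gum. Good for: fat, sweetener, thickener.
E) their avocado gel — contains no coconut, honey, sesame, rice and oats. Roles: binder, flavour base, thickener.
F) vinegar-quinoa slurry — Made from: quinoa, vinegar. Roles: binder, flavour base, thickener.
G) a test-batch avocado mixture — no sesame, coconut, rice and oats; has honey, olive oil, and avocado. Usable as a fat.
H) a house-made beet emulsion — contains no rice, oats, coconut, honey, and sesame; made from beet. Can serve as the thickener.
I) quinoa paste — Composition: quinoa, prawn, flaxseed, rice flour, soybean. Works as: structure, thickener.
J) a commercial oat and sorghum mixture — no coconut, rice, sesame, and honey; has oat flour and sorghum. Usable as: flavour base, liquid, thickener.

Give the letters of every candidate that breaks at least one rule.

A: has oats, so not oat-free; has sesame, so not sesame-free — out
B: has sesame, so not sesame-free — no
C: not usable as a thickener; has coconut, so not coconut-free — out
D: nothing on the exclusion list — keep
E: every rule checks out — valid
F: only vinegar and quinoa; none excluded — keep
G: not usable as a thickener; has honey, so not honey-free — out
H: no rice, no oats — OK
I: has rice flour, so not rice-free — out
J: has oat flour, so not oat-free — reject

A, B, C, G, I, J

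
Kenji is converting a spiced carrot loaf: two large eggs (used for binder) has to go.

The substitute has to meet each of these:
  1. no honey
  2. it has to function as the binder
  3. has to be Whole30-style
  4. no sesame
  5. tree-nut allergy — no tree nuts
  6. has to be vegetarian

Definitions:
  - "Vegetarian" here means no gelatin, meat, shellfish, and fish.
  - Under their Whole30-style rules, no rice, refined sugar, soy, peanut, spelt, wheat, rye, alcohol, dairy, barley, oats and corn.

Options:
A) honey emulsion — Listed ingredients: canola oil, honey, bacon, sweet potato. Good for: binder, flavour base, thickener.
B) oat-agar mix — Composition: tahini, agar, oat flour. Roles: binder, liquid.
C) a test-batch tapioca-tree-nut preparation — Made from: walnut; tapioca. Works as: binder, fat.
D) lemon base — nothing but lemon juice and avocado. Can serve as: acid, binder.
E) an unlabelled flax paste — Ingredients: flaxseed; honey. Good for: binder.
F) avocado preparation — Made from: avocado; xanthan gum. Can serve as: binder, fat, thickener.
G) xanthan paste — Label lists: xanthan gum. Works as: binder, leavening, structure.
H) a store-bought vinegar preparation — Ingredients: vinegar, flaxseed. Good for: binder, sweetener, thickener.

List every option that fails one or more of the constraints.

A: has bacon, so not vegetarian; has honey, so not honey-free — no
B: has oat flour, so not Whole30-style; has tahini, so not sesame-free — reject
C: has walnut, so not tree-nut-free — reject
D: works as a binder, no tree nuts, no honey — OK
E: has honey, so not honey-free — no
F: only xanthan gum and avocado; none excluded — valid
G: all constraints satisfied — OK
H: only vinegar and flaxseed; none excluded — OK

A, B, C, E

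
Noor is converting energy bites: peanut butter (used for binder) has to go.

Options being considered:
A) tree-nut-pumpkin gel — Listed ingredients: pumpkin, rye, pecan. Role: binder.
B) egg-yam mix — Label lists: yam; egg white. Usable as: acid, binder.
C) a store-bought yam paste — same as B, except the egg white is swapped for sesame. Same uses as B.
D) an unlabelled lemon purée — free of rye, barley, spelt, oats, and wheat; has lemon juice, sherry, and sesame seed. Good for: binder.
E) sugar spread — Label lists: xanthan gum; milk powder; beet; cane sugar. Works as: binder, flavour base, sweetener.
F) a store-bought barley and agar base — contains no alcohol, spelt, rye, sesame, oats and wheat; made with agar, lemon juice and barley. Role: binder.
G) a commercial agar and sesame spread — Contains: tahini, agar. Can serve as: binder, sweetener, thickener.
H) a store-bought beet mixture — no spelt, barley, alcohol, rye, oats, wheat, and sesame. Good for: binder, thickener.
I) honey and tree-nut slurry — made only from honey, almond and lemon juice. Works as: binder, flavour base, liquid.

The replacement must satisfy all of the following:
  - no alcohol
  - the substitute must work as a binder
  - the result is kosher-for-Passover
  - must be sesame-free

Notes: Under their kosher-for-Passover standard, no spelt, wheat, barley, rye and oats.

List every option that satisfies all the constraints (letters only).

B, E, H, I

A: has rye, so not kosher-for-Passover — no
B: nothing on the exclusion list — valid
C: has sesame, so not sesame-free — reject
D: has sesame seed, so not sesame-free; has sherry, so not alcohol-free — no
E: all constraints satisfied — OK
F: has barley, so not kosher-for-Passover — no
G: has tahini, so not sesame-free — reject
H: nothing on the exclusion list — valid
I: only honey, almond, and lemon juice; none excluded — keep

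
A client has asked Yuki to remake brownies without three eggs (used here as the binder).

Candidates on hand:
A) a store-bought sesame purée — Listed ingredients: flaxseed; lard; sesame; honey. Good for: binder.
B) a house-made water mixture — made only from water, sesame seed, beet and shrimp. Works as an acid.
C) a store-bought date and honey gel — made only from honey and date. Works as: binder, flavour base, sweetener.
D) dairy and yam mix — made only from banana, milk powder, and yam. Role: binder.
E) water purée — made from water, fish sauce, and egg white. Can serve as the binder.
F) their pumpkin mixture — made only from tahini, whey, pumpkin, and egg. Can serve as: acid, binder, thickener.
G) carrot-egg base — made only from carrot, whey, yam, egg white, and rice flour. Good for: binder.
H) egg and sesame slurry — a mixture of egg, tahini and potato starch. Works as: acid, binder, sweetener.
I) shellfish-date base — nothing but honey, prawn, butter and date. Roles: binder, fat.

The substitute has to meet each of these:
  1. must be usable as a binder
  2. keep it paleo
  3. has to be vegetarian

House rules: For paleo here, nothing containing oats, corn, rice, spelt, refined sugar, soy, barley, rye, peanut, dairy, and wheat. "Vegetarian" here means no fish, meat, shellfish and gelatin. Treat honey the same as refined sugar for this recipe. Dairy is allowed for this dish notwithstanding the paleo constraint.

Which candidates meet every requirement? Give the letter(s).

A: has honey, so not paleo; has lard, so not vegetarian — out
B: not usable as a binder; has shrimp, so not vegetarian — out
C: has honey, so not paleo — out
D: dairy is permitted under the paleo carve-out; nothing else excluded — keep
E: has fish sauce, so not vegetarian — out
F: dairy is permitted under the paleo carve-out; nothing else excluded — keep
G: has rice flour, so not paleo — no
H: works as a binder, vegetarian, paleo — keep
I: has honey, so not paleo; has prawn, so not vegetarian — out

D, F, H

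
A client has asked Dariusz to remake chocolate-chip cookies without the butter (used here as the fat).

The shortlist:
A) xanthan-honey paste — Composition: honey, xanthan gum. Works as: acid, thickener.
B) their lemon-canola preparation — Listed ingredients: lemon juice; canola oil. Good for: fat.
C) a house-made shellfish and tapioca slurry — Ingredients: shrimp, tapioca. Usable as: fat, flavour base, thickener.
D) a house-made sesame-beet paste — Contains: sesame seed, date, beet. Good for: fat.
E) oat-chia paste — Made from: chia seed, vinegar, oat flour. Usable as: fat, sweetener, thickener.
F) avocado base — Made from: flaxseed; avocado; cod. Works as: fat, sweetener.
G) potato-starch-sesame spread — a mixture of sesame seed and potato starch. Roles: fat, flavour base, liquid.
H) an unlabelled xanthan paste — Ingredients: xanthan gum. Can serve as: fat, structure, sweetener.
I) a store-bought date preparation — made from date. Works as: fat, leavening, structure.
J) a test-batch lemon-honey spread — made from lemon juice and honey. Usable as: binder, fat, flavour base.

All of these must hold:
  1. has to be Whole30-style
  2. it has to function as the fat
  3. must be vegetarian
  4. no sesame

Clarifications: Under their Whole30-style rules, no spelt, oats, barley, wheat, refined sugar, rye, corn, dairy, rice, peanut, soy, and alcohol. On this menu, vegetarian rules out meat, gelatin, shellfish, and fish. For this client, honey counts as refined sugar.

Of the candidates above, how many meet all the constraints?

3

A: not usable as a fat; has honey, so not Whole30-style — no
B: works as a fat, vegetarian, no sesame — keep
C: has shrimp, so not vegetarian — reject
D: has sesame seed, so not sesame-free — reject
E: has oat flour, so not Whole30-style — out
F: has cod, so not vegetarian — no
G: has sesame seed, so not sesame-free — no
H: nothing on the exclusion list — keep
I: vegetarian, Whole30-style — OK
J: has honey, so not Whole30-style — reject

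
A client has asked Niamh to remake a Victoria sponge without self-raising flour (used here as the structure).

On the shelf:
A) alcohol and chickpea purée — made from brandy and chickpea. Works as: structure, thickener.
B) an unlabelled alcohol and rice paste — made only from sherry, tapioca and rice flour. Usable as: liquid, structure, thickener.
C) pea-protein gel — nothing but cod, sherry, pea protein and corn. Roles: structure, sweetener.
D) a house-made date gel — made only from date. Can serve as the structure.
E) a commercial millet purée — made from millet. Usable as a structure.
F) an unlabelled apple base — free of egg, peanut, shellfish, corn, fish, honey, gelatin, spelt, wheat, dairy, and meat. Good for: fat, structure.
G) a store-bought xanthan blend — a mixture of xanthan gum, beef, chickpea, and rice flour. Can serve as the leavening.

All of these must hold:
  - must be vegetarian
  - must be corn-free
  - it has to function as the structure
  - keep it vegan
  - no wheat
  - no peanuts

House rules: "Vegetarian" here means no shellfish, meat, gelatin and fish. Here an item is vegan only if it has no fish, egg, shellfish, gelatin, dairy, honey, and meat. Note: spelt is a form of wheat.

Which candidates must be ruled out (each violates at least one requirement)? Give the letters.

C, G

A: works as a structure, no corn, vegetarian — valid
B: every rule checks out — keep
C: has cod, so not vegetarian; has cod, so not vegan (and 1 more) — no
D: wheat-free, no peanut — OK
E: only millet; none excluded — valid
F: no peanut, wheat-free — OK
G: not usable as a structure; has beef, so not vegetarian (and 1 more) — out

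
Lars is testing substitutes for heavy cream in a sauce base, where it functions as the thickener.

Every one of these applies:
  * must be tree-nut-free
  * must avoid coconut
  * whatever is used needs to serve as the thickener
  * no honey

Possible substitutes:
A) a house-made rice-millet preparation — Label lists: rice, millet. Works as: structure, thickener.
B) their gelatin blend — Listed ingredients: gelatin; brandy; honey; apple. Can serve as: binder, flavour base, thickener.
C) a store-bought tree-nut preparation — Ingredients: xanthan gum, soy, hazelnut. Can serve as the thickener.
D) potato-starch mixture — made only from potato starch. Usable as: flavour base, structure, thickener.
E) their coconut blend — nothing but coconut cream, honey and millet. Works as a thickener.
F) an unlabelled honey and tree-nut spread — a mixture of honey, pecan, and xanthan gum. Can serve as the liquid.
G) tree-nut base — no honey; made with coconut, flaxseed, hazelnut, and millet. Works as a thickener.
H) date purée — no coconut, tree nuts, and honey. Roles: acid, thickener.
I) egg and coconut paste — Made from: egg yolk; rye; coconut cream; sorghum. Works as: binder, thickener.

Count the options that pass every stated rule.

3

A: no tree nuts, no honey — valid
B: has honey, so not honey-free — reject
C: has hazelnut, so not tree-nut-free — out
D: no honey, no coconut — keep
E: has honey, so not honey-free; has coconut cream, so not coconut-free — reject
F: not usable as a thickener; has honey, so not honey-free (and 1 more) — out
G: has hazelnut, so not tree-nut-free; has coconut, so not coconut-free — reject
H: nothing on the exclusion list — valid
I: has coconut cream, so not coconut-free — reject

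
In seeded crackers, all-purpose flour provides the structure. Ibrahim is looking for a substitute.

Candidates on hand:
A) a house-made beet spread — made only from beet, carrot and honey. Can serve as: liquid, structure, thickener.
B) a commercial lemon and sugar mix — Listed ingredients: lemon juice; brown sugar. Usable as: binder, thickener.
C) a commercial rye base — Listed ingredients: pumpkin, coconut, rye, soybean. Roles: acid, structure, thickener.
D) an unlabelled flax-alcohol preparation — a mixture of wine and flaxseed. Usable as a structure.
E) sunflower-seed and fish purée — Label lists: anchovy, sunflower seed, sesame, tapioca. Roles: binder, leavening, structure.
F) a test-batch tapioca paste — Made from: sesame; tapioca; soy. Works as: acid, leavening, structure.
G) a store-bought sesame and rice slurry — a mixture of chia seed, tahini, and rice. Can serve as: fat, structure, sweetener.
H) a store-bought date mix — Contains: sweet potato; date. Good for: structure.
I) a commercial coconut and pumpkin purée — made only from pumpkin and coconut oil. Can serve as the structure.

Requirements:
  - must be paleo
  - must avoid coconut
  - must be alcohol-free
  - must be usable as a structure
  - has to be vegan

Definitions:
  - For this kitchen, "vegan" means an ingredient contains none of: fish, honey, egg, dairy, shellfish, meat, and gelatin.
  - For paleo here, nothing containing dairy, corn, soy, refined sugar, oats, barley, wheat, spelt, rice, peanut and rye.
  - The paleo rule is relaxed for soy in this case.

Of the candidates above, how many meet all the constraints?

2

A: has honey, so not vegan — out
B: not usable as a structure; has brown sugar, so not paleo — no
C: has rye, so not paleo; has coconut, so not coconut-free — reject
D: has wine, so not alcohol-free — out
E: has anchovy, so not vegan — reject
F: soy is permitted under the paleo carve-out; nothing else excluded — OK
G: has rice, so not paleo — no
H: works as a structure, paleo, vegan — valid
I: has coconut oil, so not coconut-free — no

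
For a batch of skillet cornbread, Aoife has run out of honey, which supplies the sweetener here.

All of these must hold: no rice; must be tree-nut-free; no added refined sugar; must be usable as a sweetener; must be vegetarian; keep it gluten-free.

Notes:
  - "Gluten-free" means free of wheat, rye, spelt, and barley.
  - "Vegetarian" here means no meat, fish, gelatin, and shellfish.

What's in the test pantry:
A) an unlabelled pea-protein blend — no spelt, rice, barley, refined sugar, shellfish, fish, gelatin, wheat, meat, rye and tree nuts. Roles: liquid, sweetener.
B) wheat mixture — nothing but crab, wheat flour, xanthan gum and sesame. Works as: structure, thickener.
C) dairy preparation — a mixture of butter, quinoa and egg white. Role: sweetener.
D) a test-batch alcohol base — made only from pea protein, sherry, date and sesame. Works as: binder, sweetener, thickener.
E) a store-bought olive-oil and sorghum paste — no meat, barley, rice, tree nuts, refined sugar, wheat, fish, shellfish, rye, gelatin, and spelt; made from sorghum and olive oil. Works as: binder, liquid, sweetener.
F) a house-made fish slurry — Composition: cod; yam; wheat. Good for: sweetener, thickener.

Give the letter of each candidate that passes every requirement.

A: gluten-free, vegetarian — keep
B: not usable as a sweetener; has wheat flour, so not gluten-free (and 1 more) — no
C: only butter, egg white and quinoa; none excluded — OK
D: sherry and sesame etc. — none of it excluded — valid
E: every rule checks out — keep
F: has wheat, so not gluten-free; has cod, so not vegetarian — out

A, C, D, E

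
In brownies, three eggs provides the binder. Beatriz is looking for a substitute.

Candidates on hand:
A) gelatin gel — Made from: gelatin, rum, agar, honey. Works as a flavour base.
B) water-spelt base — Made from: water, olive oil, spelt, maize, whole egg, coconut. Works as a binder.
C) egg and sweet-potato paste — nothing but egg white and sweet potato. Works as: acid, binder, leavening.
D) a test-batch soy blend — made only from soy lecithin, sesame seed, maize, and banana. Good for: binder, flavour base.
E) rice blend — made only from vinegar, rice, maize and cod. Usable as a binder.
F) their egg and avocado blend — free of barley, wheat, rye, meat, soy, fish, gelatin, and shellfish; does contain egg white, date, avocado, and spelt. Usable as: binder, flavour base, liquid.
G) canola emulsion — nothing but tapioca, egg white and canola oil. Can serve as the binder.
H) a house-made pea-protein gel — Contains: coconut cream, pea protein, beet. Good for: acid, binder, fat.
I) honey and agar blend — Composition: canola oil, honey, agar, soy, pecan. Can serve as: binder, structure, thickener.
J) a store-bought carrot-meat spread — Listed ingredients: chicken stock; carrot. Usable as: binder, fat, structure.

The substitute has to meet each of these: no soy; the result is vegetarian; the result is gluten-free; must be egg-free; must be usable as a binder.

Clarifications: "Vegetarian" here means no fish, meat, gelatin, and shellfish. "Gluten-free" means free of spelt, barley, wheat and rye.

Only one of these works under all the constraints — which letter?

A: not usable as a binder; has gelatin, so not vegetarian — reject
B: has spelt, so not gluten-free; has whole egg, so not egg-free — reject
C: has egg white, so not egg-free — reject
D: has soy lecithin, so not soy-free — out
E: has cod, so not vegetarian — no
F: has spelt, so not gluten-free; has egg white, so not egg-free — out
G: has egg white, so not egg-free — out
H: works as a binder, no soy, gluten-free — valid
I: has soy, so not soy-free — no
J: has chicken stock, so not vegetarian — out

H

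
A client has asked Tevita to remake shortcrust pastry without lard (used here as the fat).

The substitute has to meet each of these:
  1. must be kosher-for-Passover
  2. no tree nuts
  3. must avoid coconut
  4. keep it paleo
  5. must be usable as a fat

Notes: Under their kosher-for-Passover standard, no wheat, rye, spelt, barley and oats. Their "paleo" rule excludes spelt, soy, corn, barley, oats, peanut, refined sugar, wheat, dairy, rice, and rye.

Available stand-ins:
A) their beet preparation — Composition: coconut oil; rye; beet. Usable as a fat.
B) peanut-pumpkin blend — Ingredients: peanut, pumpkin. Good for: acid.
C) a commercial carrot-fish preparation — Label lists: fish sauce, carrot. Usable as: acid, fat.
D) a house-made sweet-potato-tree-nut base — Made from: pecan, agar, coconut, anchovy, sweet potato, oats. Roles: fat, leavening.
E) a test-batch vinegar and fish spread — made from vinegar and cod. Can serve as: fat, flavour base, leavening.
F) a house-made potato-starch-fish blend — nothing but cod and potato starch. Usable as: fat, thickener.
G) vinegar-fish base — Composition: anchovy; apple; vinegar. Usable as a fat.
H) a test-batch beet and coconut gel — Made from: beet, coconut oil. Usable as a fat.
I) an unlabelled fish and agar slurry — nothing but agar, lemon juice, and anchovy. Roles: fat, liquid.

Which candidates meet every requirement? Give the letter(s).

A: has rye, so not kosher-for-Passover; has rye, so not paleo (and 1 more) — reject
B: not usable as a fat; has peanut, so not paleo — reject
C: all constraints satisfied — valid
D: has oats, so not kosher-for-Passover; has oats, so not paleo (and 2 more) — out
E: works as a fat, paleo, kosher-for-Passover — OK
F: no tree nuts, kosher-for-Passover — valid
G: nothing on the exclusion list — OK
H: has coconut oil, so not coconut-free — no
I: nothing on the exclusion list — valid

C, E, F, G, I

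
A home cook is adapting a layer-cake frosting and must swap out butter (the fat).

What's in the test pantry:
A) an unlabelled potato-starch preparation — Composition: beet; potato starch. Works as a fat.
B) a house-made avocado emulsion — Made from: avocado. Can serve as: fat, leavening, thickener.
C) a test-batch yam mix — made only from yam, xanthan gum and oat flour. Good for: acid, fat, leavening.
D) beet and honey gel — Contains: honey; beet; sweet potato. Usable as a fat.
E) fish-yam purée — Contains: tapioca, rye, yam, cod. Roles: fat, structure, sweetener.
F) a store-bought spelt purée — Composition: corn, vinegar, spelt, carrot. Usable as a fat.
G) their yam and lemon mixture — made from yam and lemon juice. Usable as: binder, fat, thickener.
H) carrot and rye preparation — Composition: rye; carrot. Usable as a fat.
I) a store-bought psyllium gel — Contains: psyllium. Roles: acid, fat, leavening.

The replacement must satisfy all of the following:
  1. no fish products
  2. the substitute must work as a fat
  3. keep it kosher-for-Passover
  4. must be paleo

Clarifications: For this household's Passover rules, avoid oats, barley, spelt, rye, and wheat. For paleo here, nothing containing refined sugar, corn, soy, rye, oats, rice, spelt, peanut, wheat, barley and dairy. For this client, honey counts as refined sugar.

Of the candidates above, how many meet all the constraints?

4

A: no fish, kosher-for-Passover — keep
B: kosher-for-Passover, no fish — OK
C: has oat flour, so not kosher-for-Passover; has oat flour, so not paleo — no
D: has honey, so not paleo — reject
E: has rye, so not kosher-for-Passover; has rye, so not paleo (and 1 more) — reject
F: has spelt, so not kosher-for-Passover; has corn, so not paleo — out
G: nothing on the exclusion list — OK
H: has rye, so not kosher-for-Passover; has rye, so not paleo — out
I: only psyllium; none excluded — keep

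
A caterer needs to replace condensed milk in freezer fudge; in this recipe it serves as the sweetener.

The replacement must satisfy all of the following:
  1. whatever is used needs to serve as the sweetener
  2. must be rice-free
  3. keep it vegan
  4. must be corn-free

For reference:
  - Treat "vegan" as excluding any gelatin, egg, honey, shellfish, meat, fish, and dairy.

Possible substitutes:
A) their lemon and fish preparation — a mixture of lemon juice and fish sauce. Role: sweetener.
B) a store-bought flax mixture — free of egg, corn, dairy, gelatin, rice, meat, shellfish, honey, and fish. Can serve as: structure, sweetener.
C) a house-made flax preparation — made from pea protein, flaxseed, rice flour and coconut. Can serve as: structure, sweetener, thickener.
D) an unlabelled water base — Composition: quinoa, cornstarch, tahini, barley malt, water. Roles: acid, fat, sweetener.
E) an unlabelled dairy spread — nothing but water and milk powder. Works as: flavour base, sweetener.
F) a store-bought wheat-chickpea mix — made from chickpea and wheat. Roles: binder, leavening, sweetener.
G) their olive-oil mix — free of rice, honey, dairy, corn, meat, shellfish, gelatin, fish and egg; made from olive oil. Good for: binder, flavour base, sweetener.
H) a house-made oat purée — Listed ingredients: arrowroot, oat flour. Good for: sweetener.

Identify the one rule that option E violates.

usable as a sweetener: satisfied
vegan: has milk powder — fails
rice-free: satisfied
corn-free: satisfied

vegan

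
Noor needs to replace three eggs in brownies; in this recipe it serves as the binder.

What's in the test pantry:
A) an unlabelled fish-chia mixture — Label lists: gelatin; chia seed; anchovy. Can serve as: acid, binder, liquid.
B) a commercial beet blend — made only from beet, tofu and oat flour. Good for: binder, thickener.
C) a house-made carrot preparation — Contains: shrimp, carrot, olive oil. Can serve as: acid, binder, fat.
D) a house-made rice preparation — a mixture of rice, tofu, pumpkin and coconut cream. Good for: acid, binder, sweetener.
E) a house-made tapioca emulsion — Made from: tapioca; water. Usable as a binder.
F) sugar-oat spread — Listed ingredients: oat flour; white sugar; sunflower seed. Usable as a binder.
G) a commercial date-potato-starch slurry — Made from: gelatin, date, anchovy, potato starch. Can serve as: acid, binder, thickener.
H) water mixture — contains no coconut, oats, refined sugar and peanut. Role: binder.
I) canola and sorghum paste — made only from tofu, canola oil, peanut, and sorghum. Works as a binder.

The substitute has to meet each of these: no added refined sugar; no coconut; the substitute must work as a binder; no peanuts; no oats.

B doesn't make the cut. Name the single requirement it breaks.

oat-free

usable as a binder: satisfied
oat-free: has oat flour — fails
coconut-free: satisfied
no-added-sugar: satisfied
peanut-free: satisfied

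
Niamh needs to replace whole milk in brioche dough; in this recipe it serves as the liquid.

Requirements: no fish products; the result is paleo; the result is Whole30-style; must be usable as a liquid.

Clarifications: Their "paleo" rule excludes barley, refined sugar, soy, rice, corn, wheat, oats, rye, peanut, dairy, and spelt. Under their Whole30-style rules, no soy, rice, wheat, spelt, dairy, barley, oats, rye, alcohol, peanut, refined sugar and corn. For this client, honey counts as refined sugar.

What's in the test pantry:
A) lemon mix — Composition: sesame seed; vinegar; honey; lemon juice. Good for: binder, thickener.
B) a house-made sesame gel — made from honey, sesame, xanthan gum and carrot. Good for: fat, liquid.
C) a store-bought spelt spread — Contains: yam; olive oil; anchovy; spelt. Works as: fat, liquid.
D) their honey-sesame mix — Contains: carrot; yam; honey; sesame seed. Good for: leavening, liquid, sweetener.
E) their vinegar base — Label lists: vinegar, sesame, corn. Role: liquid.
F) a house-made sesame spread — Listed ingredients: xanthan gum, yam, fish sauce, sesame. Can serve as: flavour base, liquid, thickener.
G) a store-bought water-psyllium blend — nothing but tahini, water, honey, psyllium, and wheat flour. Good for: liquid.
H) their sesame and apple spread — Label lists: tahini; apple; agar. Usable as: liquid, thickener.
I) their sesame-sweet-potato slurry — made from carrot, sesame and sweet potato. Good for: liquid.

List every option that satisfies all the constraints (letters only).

A: not usable as a liquid; has honey, so not paleo (and 1 more) — out
B: has honey, so not paleo; has honey, so not Whole30-style — no
C: has spelt, so not paleo; has spelt, so not Whole30-style (and 1 more) — reject
D: has honey, so not paleo; has honey, so not Whole30-style — no
E: has corn, so not paleo; has corn, so not Whole30-style — out
F: has fish sauce, so not fish-free — no
G: has honey, so not paleo; has honey, so not Whole30-style — no
H: no fish, paleo — valid
I: no fish, Whole30-style — keep

H, I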